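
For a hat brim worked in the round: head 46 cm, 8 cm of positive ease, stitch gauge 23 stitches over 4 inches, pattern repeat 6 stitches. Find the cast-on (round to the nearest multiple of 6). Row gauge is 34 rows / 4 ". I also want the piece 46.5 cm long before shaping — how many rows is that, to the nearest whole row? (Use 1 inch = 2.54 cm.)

Cast on 120 stitches; work 156 rows.

Finished = 46 + 8 = 54 cm.
54 cm × 1/2.54 = 21.26 inches.
23/4 = 5.75 sts per in; 21.26 × 5.75 = 122.24 sts.
Nearest multiple of 6 → 120.
46.5 cm = 18.31 inches; × 8.5 = 155.61 → 156 rows.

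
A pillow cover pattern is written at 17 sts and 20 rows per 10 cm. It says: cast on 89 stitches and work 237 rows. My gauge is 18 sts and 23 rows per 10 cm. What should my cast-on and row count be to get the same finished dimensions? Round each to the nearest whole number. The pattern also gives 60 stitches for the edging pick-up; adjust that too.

Stitches: 89 × 18/17 = 94.24 → 94.
Rows: 237 × 23/20 = 272.55 → 273.
edging pick-up: 60 × 18/17 = 63.53 → 64.

Cast on 94 stitches; work 273 rows; edging pick-up 64 stitches.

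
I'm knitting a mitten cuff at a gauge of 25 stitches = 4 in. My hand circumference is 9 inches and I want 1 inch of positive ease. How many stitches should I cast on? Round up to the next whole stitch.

CO 63 sts.

Finished = 9 + 1 = 10 in.
25 / 4 = 6.25 sts per inch.
10.00 × 6.25 = 62.50 sts.
→ 63 sts.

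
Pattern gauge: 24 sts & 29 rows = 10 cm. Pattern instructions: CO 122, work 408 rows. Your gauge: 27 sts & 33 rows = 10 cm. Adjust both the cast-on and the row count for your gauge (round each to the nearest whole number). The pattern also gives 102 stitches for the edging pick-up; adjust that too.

Cast on 137 stitches; work 464 rows; edging pick-up 115 stitches.

Stitches: 122 × 27/24 = 137.25 → 137.
Rows: 408 × 33/29 = 464.28 → 464.
edging pick-up: 102 × 27/24 = 114.75 → 115.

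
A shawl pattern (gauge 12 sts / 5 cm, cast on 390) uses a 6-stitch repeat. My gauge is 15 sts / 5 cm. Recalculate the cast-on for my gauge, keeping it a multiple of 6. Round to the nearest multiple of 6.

390 × 15 / 12 = 487.50.
Nearest multiple of 6: 486.

Cast on 486 stitches.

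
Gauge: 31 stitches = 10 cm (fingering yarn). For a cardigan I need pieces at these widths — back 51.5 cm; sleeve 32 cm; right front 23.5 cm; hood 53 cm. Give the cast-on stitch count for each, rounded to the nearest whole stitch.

back 160; sleeve 99; right front 73; hood 164.

Rate = 31/10 = 3.1 sts per cm.
back: 51.5 × 3.1 = 159.65 → 160.
sleeve: 32 × 3.1 = 99.20 → 99.
right front: 23.5 × 3.1 = 72.85 → 73.
hood: 53 × 3.1 = 164.30 → 164.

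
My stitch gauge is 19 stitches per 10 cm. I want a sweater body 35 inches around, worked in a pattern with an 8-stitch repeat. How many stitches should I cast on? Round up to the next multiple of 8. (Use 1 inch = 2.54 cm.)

Cast on 176 stitches.

35 in = 35 × 2.54 = 88.90 cm.
19 / 10 = 1.9 sts/cm.
88.90 × 1.9 = 168.91 sts.
→ 176.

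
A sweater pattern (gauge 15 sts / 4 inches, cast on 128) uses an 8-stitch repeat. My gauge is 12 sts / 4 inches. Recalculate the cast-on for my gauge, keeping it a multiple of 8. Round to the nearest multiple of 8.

104 stitches.

128 × 12 / 15 = 102.40.
Nearest multiple of 8: 104.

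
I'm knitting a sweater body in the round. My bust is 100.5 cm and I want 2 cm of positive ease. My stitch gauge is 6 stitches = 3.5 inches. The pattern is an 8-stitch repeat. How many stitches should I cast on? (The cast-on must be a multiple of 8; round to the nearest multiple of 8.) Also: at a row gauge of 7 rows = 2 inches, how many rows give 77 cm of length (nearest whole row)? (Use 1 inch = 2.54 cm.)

Cast on 72 stitches; work 106 rows.

Finished = 100.5 + 2 = 102.5 cm.
102.5 cm × 1/2.54 = 40.35 inches.
6/3.5 = 1.714 sts per in; 40.35 × 1.714 = 69.18 sts.
Nearest multiple of 8 → 72.
77 cm = 30.31 inches; × 3.5 = 106.10 → 106 rows.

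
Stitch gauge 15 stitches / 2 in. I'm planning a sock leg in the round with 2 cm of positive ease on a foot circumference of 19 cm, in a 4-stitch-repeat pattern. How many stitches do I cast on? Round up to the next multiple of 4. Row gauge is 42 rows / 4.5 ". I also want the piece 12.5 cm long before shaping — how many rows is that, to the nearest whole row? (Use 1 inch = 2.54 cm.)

Cast on 64 stitches; work 46 rows.

Finished = 19 + 2 = 21 cm.
21 cm × 1/2.54 = 8.27 inches.
15/2 = 7.5 sts per in; 8.27 × 7.5 = 62.01 sts.
Next multiple of 4 → 64.
12.5 cm = 4.92 inches; × 9.333 = 45.93 → 46 rows.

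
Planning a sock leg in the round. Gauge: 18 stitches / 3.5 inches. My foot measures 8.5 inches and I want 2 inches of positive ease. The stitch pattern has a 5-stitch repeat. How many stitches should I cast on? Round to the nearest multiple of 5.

CO 55 sts.

Finished = 8.5 + 2 = 10.5 inches.
18 / 3.5 = 5.143 sts/in.
10.5 × 5.143 = 54.00 sts.
Nearest multiple of 5: 55.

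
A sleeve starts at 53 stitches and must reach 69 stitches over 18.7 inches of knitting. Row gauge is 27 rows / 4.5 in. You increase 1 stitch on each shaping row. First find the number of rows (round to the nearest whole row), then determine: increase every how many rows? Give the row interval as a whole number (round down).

Rows = 18.7 × 6 = 112.2 → 112 rows.
Stitches to add: 16 → 16 shaping rows (at 1 st each).
112 / 16 = 7.00 → every 7 rows.

Increase every 7th row.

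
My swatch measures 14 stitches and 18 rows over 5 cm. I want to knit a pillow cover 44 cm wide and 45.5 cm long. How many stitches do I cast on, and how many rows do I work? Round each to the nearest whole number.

Cast on 123 stitches and work 164 rows.

Stitch gauge = 14/5 = 2.8 sts/cm; 44 × 2.8 = 123.20 → 123 sts.
Row gauge = 18/5 = 3.6 rows/cm; 45.5 × 3.6 = 163.80 → 164 rows.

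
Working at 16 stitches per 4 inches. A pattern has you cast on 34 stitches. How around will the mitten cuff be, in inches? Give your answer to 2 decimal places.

16 stitches / 4 inch = 4 stitches per inch.
34 / 4 = 8.500 inches.

8.50 inches.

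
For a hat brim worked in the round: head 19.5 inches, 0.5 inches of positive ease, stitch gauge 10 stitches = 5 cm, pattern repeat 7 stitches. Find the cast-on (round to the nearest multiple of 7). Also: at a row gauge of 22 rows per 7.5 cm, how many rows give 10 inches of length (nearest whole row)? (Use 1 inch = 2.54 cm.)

Cast on 105 stitches; work 75 rows.

Finished = 19.5 + 0.5 = 20 inches.
20 inches × 2.54 = 50.80 cm.
10/5 = 2 sts per cm; 50.80 × 2 = 101.60 sts.
Nearest multiple of 7 → 105.
10 inches = 25.40 cm; × 2.933 = 74.51 → 75 rows.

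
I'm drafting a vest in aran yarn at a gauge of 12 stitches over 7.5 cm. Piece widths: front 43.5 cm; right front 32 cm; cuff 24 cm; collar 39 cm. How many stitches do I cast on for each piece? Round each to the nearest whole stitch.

Rate = 12/7.5 = 1.6 sts per cm.
front: 43.5 × 1.6 = 69.60 → 70.
right front: 32 × 1.6 = 51.20 → 51.
cuff: 24 × 1.6 = 38.40 → 38.
collar: 39 × 1.6 = 62.40 → 62.

front 70; right front 51; cuff 38; collar 62.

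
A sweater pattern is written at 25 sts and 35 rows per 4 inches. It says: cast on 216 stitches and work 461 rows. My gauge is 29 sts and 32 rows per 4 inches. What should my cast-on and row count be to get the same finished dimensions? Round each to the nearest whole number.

Stitches: 216 × 29/25 = 250.56 → 251.
Rows: 461 × 32/35 = 421.49 → 421.

Cast on 251 stitches; work 421 rows.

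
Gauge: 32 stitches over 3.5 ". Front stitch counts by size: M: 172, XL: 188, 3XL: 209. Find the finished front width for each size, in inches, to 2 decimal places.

M 18.81 inches; XL 20.56 inches; 3XL 22.86 inches.

32/3.5 = 9.143 sts per in.
M: 172 / 9.143 = 18.812 → 18.81 in.
XL: 188 / 9.143 = 20.562 → 20.56 in.
3XL: 209 / 9.143 = 22.859 → 22.86 in.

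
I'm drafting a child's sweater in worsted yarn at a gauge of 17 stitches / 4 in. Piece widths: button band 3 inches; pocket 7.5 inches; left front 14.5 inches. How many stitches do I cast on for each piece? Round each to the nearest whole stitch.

button band 13; pocket 32; left front 62.

Rate = 17/4 = 4.25 sts per in.
button band: 3 × 4.25 = 12.75 → 13.
pocket: 7.5 × 4.25 = 31.88 → 32.
left front: 14.5 × 4.25 = 61.62 → 62.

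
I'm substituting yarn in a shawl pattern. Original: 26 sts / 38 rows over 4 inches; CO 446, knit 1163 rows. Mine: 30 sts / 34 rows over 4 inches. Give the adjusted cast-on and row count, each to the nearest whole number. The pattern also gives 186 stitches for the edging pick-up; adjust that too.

Cast on 515 stitches; work 1041 rows; edging pick-up 215 stitches.

Stitches: 446 × 30/26 = 514.62 → 515.
Rows: 1163 × 34/38 = 1040.58 → 1041.
edging pick-up: 186 × 30/26 = 214.62 → 215.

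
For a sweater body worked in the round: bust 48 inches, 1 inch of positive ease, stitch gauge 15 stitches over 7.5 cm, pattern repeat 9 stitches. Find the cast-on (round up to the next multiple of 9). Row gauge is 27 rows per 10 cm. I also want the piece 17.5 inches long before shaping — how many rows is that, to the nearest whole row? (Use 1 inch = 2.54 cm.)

Cast on 252 stitches; work 120 rows.

Finished = 48 + 1 = 49 inches.
49 inches × 2.54 = 124.46 cm.
15/7.5 = 2 sts per cm; 124.46 × 2 = 248.92 sts.
Next multiple of 9 → 252.
17.5 inches = 44.45 cm; × 2.7 = 120.02 → 120 rows.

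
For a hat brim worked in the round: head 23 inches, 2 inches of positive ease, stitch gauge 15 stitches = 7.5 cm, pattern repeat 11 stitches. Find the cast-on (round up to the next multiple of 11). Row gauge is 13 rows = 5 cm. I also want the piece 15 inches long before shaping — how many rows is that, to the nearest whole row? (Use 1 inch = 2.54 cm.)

Finished = 23 + 2 = 25 inches.
25 inches × 2.54 = 63.50 cm.
15/7.5 = 2 sts per cm; 63.50 × 2 = 127.00 sts.
Next multiple of 11 → 132.
15 inches = 38.10 cm; × 2.6 = 99.06 → 99 rows.

Cast on 132 stitches; work 99 rows.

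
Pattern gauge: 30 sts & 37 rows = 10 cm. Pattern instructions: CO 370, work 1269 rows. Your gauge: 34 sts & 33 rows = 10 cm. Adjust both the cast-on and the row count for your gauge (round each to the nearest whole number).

Stitches: 370 × 34/30 = 419.33 → 419.
Rows: 1269 × 33/37 = 1131.81 → 1132.

Cast on 419 stitches; work 1132 rows.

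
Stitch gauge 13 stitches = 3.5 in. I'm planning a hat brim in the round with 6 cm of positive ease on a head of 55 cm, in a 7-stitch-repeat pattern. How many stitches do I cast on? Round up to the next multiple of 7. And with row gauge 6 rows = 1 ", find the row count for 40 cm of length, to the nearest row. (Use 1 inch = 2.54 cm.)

Cast on 91 stitches; work 94 rows.

Finished = 55 + 6 = 61 cm.
61 cm × 1/2.54 = 24.02 inches.
13/3.5 = 3.714 sts per in; 24.02 × 3.714 = 89.20 sts.
Next multiple of 7 → 91.
40 cm = 15.75 inches; × 6 = 94.49 → 94 rows.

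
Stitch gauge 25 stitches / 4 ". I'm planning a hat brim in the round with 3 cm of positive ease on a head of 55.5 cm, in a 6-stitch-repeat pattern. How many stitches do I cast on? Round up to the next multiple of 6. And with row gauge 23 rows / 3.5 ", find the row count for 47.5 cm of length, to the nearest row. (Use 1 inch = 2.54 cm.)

Cast on 144 stitches; work 123 rows.

Finished = 55.5 + 3 = 58.5 cm.
58.5 cm × 1/2.54 = 23.03 inches.
25/4 = 6.25 sts per in; 23.03 × 6.25 = 143.95 sts.
Next multiple of 6 → 144.
47.5 cm = 18.70 inches; × 6.571 = 122.89 → 123 rows.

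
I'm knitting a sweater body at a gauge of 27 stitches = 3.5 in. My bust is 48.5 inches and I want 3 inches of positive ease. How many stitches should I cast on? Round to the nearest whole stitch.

CO 397 sts.

Finished = 48.5 + 3 = 51.5 in.
27 / 3.5 = 7.714 sts per inch.
51.50 × 7.714 = 397.29 sts.
→ 397 sts.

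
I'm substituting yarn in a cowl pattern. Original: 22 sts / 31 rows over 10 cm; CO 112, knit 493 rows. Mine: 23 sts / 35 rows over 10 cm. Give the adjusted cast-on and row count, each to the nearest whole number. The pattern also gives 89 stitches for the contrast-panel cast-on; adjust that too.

Stitches: 112 × 23/22 = 117.09 → 117.
Rows: 493 × 35/31 = 556.61 → 557.
contrast-panel cast-on: 89 × 23/22 = 93.05 → 93.

Cast on 117 stitches; work 557 rows; contrast-panel cast-on 93 stitches.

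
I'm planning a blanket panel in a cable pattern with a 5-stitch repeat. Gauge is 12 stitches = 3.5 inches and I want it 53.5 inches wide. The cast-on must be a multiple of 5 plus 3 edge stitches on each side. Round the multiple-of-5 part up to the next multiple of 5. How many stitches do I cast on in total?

186 stitches.

12 / 3.5 = 3.429 sts per inch.
53.5 × 3.429 = 183.43 sts.
Less 6 edge sts → 177.43 for the repeat.
Next multiple of 5: 180.
Add back 6 edge sts → 186.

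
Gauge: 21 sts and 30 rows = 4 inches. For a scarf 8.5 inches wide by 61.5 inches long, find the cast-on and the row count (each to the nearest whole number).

Stitch gauge = 21/4 = 5.25 sts/in; 8.5 × 5.25 = 44.62 → 45 sts.
Row gauge = 30/4 = 7.5 rows/in; 61.5 × 7.5 = 461.25 → 461 rows.

Cast on 45 stitches and work 461 rows.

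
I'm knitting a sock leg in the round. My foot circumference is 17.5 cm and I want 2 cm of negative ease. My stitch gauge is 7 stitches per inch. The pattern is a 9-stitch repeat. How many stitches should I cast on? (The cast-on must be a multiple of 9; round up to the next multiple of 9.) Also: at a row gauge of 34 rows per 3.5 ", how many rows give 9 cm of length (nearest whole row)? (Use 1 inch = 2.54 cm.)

Cast on 45 stitches; work 34 rows.

Finished = 17.5 − 2 = 15.5 cm.
15.5 cm × 1/2.54 = 6.10 inches.
7/1 = 7 sts per in; 6.10 × 7 = 42.72 sts.
Next multiple of 9 → 45.
9 cm = 3.54 inches; × 9.714 = 34.42 → 34 rows.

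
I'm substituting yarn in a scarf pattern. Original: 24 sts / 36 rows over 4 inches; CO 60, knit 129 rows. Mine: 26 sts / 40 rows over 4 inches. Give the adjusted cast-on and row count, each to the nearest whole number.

Stitches: 60 × 26/24 = 65.00 → 65.
Rows: 129 × 40/36 = 143.33 → 143.

Cast on 65 stitches; work 143 rows.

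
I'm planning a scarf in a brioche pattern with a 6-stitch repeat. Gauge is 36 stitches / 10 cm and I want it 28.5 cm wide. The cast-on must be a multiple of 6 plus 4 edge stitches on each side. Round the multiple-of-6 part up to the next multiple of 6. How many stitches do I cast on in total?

36 / 10 = 3.6 sts per cm.
28.5 × 3.6 = 102.60 sts.
Less 8 edge sts → 94.60 for the repeat.
Next multiple of 6: 96.
Add back 8 edge sts → 104.

Cast on 104 stitches.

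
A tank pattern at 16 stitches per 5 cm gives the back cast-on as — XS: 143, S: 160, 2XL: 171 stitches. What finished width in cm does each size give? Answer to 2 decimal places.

XS 44.69 cm; S 50.00 cm; 2XL 53.44 cm.

16/5 = 3.2 sts per cm.
XS: 143 / 3.2 = 44.688 → 44.69 cm.
S: 160 / 3.2 = 50.000 → 50.00 cm.
2XL: 171 / 3.2 = 53.438 → 53.44 cm.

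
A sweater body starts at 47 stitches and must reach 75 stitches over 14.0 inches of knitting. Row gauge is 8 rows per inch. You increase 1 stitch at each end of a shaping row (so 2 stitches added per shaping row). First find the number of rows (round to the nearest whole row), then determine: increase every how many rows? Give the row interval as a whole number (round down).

Rows = 14.0 × 8 = 112.0 → 112 rows.
Stitches to add: 28 → 14 shaping rows (at 2 st each).
112 / 14 = 8.00 → every 8 rows.

Increase every 8th row.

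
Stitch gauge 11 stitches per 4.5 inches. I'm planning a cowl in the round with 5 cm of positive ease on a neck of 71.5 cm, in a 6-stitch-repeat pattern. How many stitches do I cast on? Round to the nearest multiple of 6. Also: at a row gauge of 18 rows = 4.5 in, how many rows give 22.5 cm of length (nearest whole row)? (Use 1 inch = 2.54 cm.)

Finished = 71.5 + 5 = 76.5 cm.
76.5 cm × 1/2.54 = 30.12 inches.
11/4.5 = 2.444 sts per in; 30.12 × 2.444 = 73.62 sts.
Nearest multiple of 6 → 72.
22.5 cm = 8.86 inches; × 4 = 35.43 → 35 rows.

Cast on 72 stitches; work 35 rows.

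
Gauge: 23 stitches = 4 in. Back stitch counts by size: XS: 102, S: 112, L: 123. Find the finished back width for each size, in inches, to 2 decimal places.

23/4 = 5.75 sts per in.
XS: 102 / 5.75 = 17.739 → 17.74 in.
S: 112 / 5.75 = 19.478 → 19.48 in.
L: 123 / 5.75 = 21.391 → 21.39 in.

XS 17.74 inches; S 19.48 inches; L 21.39 inches.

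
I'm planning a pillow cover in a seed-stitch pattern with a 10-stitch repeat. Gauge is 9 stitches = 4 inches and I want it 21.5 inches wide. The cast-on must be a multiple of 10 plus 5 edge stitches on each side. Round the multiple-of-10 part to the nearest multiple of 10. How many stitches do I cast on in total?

9 / 4 = 2.25 sts per inch.
21.5 × 2.25 = 48.38 sts.
Less 10 edge sts → 38.38 for the repeat.
Nearest multiple of 10: 40.
Add back 10 edge sts → 50.

50 stitches.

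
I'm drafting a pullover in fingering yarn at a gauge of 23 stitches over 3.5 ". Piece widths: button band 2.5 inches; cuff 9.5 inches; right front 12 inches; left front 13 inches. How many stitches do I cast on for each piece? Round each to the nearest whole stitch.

Rate = 23/3.5 = 6.571 sts per in.
button band: 2.5 × 6.571 = 16.43 → 16.
cuff: 9.5 × 6.571 = 62.43 → 62.
right front: 12 × 6.571 = 78.86 → 79.
left front: 13 × 6.571 = 85.43 → 85.

button band 16; cuff 62; right front 79; left front 85.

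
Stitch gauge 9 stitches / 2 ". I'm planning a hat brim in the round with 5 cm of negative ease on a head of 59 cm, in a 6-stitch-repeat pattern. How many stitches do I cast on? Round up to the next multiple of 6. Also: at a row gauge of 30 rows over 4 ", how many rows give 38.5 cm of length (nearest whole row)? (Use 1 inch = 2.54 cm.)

Cast on 96 stitches; work 114 rows.

Finished = 59 − 5 = 54 cm.
54 cm × 1/2.54 = 21.26 inches.
9/2 = 4.5 sts per in; 21.26 × 4.5 = 95.67 sts.
Next multiple of 6 → 96.
38.5 cm = 15.16 inches; × 7.5 = 113.68 → 114 rows.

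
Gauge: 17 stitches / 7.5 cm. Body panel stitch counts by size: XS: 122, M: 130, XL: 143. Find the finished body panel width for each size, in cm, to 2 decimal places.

17/7.5 = 2.267 sts per cm.
XS: 122 / 2.267 = 53.824 → 53.82 cm.
M: 130 / 2.267 = 57.353 → 57.35 cm.
XL: 143 / 2.267 = 63.088 → 63.09 cm.

XS 53.82 cm; M 57.35 cm; XL 63.09 cm.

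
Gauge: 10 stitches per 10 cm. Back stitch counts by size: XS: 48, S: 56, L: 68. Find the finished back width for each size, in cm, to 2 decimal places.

XS 48.00 cm; S 56.00 cm; L 68.00 cm.

10/10 = 1 sts per cm.
XS: 48 / 1 = 48.000 → 48.00 cm.
S: 56 / 1 = 56.000 → 56.00 cm.
L: 68 / 1 = 68.000 → 68.00 cm.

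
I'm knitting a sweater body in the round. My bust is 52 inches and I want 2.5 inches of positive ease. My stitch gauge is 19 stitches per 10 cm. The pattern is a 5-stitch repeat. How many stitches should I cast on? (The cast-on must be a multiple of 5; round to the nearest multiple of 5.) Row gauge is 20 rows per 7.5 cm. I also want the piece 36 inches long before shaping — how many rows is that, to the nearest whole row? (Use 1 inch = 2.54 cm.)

Cast on 265 stitches; work 244 rows.

Finished = 52 + 2.5 = 54.5 inches.
54.5 inches × 2.54 = 138.43 cm.
19/10 = 1.9 sts per cm; 138.43 × 1.9 = 263.02 sts.
Nearest multiple of 5 → 265.
36 inches = 91.44 cm; × 2.667 = 243.84 → 244 rows.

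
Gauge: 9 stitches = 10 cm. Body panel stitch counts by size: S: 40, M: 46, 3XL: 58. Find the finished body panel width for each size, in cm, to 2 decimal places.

9/10 = 0.9 sts per cm.
S: 40 / 0.9 = 44.444 → 44.44 cm.
M: 46 / 0.9 = 51.111 → 51.11 cm.
3XL: 58 / 0.9 = 64.444 → 64.44 cm.

S 44.44 cm; M 51.11 cm; 3XL 64.44 cm.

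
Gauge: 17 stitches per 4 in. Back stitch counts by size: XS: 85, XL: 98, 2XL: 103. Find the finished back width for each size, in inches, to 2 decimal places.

17/4 = 4.25 sts per in.
XS: 85 / 4.25 = 20.000 → 20.00 in.
XL: 98 / 4.25 = 23.059 → 23.06 in.
2XL: 103 / 4.25 = 24.235 → 24.24 in.

XS 20.00 inches; XL 23.06 inches; 2XL 24.24 inches.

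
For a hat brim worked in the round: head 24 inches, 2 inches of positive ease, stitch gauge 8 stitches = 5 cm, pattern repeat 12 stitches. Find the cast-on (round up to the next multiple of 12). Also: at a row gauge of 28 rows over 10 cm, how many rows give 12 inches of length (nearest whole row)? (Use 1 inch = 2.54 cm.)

Finished = 24 + 2 = 26 inches.
26 inches × 2.54 = 66.04 cm.
8/5 = 1.6 sts per cm; 66.04 × 1.6 = 105.66 sts.
Next multiple of 12 → 108.
12 inches = 30.48 cm; × 2.8 = 85.34 → 85 rows.

Cast on 108 stitches; work 85 rows.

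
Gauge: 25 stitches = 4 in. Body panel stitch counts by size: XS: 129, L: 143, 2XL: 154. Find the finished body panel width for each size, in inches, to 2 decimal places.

XS 20.64 inches; L 22.88 inches; 2XL 24.64 inches.

25/4 = 6.25 sts per in.
XS: 129 / 6.25 = 20.640 → 20.64 in.
L: 143 / 6.25 = 22.880 → 22.88 in.
2XL: 154 / 6.25 = 24.640 → 24.64 in.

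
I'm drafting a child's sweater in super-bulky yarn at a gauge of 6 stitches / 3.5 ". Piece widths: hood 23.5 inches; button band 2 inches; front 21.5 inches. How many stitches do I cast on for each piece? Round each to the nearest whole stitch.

Rate = 6/3.5 = 1.714 sts per in.
hood: 23.5 × 1.714 = 40.29 → 40.
button band: 2 × 1.714 = 3.43 → 3.
front: 21.5 × 1.714 = 36.86 → 37.

hood 40; button band 3; front 37.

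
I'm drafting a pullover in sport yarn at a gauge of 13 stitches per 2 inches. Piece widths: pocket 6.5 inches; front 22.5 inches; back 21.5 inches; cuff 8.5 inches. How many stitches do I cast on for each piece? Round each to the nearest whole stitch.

Rate = 13/2 = 6.5 sts per in.
pocket: 6.5 × 6.5 = 42.25 → 42.
front: 22.5 × 6.5 = 146.25 → 146.
back: 21.5 × 6.5 = 139.75 → 140.
cuff: 8.5 × 6.5 = 55.25 → 55.

pocket 42; front 146; back 140; cuff 55.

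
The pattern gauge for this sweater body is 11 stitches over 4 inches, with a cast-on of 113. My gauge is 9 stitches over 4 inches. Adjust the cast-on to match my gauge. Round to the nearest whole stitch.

Cast on 92 stitches.

Scale factor = 9 / 11 = 0.818.
113 × 9 / 11 = 92.45 sts.
→ 92 sts.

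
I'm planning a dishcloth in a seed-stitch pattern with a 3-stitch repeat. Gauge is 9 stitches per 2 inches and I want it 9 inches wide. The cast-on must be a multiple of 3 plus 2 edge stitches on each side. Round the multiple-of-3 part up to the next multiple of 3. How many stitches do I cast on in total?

9 / 2 = 4.5 sts per inch.
9 × 4.5 = 40.50 sts.
Less 4 edge sts → 36.50 for the repeat.
Next multiple of 3: 39.
Add back 4 edge sts → 43.

CO 43 sts.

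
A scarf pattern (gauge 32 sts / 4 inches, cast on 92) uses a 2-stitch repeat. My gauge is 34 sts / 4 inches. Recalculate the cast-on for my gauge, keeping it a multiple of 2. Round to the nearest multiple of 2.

Cast on 98 stitches.

92 × 34 / 32 = 97.75.
Nearest multiple of 2: 98.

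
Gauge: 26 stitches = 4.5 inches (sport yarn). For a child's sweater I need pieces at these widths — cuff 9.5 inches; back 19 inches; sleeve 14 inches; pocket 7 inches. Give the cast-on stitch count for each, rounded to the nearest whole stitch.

cuff 55; back 110; sleeve 81; pocket 40.

Rate = 26/4.5 = 5.778 sts per in.
cuff: 9.5 × 5.778 = 54.89 → 55.
back: 19 × 5.778 = 109.78 → 110.
sleeve: 14 × 5.778 = 80.89 → 81.
pocket: 7 × 5.778 = 40.44 → 40.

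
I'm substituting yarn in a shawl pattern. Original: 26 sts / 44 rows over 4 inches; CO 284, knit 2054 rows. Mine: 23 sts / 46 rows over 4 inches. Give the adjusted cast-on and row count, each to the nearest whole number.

Cast on 251 stitches; work 2147 rows.

Stitches: 284 × 23/26 = 251.23 → 251.
Rows: 2054 × 46/44 = 2147.36 → 2147.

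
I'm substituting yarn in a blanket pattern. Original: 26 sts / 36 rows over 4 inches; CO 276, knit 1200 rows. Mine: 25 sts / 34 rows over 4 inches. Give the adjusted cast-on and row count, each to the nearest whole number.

Cast on 265 stitches; work 1133 rows.

Stitches: 276 × 25/26 = 265.38 → 265.
Rows: 1200 × 34/36 = 1133.33 → 1133.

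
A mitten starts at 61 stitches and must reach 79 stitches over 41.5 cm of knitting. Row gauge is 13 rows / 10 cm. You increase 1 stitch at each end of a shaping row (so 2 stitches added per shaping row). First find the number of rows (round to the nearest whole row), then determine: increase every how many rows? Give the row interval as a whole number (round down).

Rows = 41.5 × 1.3 = 54.0 → 54 rows.
Stitches to add: 18 → 9 shaping rows (at 2 st each).
54 / 9 = 6.00 → every 6 rows.

Increase every 6th row.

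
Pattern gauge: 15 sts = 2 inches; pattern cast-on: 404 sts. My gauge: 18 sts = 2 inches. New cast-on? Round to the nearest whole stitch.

Cast on 485 stitches.

Scale factor = 18 / 15 = 1.200.
404 × 18 / 15 = 484.80 sts.
→ 485 sts.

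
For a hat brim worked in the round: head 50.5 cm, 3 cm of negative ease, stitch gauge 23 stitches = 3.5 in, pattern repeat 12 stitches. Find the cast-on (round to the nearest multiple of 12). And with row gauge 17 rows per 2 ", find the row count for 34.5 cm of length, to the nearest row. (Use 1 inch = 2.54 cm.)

Finished = 50.5 − 3 = 47.5 cm.
47.5 cm × 1/2.54 = 18.70 inches.
23/3.5 = 6.571 sts per in; 18.70 × 6.571 = 122.89 sts.
Nearest multiple of 12 → 120.
34.5 cm = 13.58 inches; × 8.5 = 115.45 → 115 rows.

Cast on 120 stitches; work 115 rows.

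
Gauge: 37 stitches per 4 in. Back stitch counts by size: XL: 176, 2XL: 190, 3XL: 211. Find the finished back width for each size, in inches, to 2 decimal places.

XL 19.03 inches; 2XL 20.54 inches; 3XL 22.81 inches.

37/4 = 9.25 sts per in.
XL: 176 / 9.25 = 19.027 → 19.03 in.
2XL: 190 / 9.25 = 20.541 → 20.54 in.
3XL: 211 / 9.25 = 22.811 → 22.81 in.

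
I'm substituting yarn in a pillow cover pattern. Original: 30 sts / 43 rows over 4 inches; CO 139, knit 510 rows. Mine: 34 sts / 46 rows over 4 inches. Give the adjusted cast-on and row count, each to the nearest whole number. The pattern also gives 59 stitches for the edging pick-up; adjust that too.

Cast on 158 stitches; work 546 rows; edging pick-up 67 stitches.

Stitches: 139 × 34/30 = 157.53 → 158.
Rows: 510 × 46/43 = 545.58 → 546.
edging pick-up: 59 × 34/30 = 66.87 → 67.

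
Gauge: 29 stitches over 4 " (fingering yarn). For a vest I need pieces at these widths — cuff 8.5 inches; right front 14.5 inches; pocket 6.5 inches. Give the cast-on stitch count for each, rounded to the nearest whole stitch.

Rate = 29/4 = 7.25 sts per in.
cuff: 8.5 × 7.25 = 61.62 → 62.
right front: 14.5 × 7.25 = 105.12 → 105.
pocket: 6.5 × 7.25 = 47.12 → 47.

cuff 62; right front 105; pocket 47.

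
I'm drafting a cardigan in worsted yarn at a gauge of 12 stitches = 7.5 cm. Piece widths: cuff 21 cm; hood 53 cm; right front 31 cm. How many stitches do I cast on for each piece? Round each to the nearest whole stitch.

Rate = 12/7.5 = 1.6 sts per cm.
cuff: 21 × 1.6 = 33.60 → 34.
hood: 53 × 1.6 = 84.80 → 85.
right front: 31 × 1.6 = 49.60 → 50.

cuff 34; hood 85; right front 50.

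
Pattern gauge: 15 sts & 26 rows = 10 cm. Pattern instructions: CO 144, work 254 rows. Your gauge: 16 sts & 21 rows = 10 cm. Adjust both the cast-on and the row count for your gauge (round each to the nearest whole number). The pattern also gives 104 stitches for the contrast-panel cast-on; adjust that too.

Stitches: 144 × 16/15 = 153.60 → 154.
Rows: 254 × 21/26 = 205.15 → 205.
contrast-panel cast-on: 104 × 16/15 = 110.93 → 111.

Cast on 154 stitches; work 205 rows; contrast-panel cast-on 111 stitches.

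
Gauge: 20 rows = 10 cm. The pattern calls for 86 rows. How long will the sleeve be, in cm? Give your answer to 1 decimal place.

20 rows / 10 cm = 2 rows per cm.
86 / 2 = 43.00 cm.

43.0 cm.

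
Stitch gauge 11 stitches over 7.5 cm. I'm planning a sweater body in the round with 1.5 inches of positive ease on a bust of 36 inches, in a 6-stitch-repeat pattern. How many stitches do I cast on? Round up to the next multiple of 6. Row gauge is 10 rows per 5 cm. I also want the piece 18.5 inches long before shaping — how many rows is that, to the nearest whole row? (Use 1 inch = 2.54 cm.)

Cast on 144 stitches; work 94 rows.

Finished = 36 + 1.5 = 37.5 inches.
37.5 inches × 2.54 = 95.25 cm.
11/7.5 = 1.467 sts per cm; 95.25 × 1.467 = 139.70 sts.
Next multiple of 6 → 144.
18.5 inches = 46.99 cm; × 2 = 93.98 → 94 rows.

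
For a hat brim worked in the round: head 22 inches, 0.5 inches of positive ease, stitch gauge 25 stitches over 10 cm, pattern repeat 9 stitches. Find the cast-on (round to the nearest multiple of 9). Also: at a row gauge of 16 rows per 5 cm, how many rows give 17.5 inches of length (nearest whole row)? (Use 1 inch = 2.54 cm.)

Finished = 22 + 0.5 = 22.5 inches.
22.5 inches × 2.54 = 57.15 cm.
25/10 = 2.5 sts per cm; 57.15 × 2.5 = 142.88 sts.
Nearest multiple of 9 → 144.
17.5 inches = 44.45 cm; × 3.2 = 142.24 → 142 rows.

Cast on 144 stitches; work 142 rows.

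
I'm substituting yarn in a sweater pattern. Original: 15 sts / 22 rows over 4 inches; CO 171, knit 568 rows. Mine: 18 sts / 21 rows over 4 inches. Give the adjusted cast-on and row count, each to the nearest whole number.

Stitches: 171 × 18/15 = 205.20 → 205.
Rows: 568 × 21/22 = 542.18 → 542.

Cast on 205 stitches; work 542 rows.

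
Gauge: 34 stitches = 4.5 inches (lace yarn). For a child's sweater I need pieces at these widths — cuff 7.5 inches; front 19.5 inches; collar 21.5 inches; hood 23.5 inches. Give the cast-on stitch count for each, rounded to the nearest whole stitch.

Rate = 34/4.5 = 7.556 sts per in.
cuff: 7.5 × 7.556 = 56.67 → 57.
front: 19.5 × 7.556 = 147.33 → 147.
collar: 21.5 × 7.556 = 162.44 → 162.
hood: 23.5 × 7.556 = 177.56 → 178.

cuff 57; front 147; collar 162; hood 178.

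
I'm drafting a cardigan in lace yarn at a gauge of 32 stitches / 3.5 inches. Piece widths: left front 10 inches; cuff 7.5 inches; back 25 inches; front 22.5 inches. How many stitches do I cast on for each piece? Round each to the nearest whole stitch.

left front 91; cuff 69; back 229; front 206.

Rate = 32/3.5 = 9.143 sts per in.
left front: 10 × 9.143 = 91.43 → 91.
cuff: 7.5 × 9.143 = 68.57 → 69.
back: 25 × 9.143 = 228.57 → 229.
front: 22.5 × 9.143 = 205.71 → 206.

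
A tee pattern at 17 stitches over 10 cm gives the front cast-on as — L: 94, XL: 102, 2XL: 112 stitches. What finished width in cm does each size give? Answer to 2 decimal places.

L 55.29 cm; XL 60.00 cm; 2XL 65.88 cm.

17/10 = 1.7 sts per cm.
L: 94 / 1.7 = 55.294 → 55.29 cm.
XL: 102 / 1.7 = 60.000 → 60.00 cm.
2XL: 112 / 1.7 = 65.882 → 65.88 cm.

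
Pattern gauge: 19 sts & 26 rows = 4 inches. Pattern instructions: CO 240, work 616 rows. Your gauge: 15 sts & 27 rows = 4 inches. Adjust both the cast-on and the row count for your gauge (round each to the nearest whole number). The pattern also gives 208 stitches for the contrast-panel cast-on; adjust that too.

Stitches: 240 × 15/19 = 189.47 → 189.
Rows: 616 × 27/26 = 639.69 → 640.
contrast-panel cast-on: 208 × 15/19 = 164.21 → 164.

Cast on 189 stitches; work 640 rows; contrast-panel cast-on 164 stitches.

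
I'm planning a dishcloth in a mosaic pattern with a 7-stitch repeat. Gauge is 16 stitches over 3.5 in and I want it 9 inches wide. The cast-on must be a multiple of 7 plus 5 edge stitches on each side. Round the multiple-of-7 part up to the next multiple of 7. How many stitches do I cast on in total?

16 / 3.5 = 4.571 sts per inch.
9 × 4.571 = 41.14 sts.
Less 10 edge sts → 31.14 for the repeat.
Next multiple of 7: 35.
Add back 10 edge sts → 45.

CO 45 sts.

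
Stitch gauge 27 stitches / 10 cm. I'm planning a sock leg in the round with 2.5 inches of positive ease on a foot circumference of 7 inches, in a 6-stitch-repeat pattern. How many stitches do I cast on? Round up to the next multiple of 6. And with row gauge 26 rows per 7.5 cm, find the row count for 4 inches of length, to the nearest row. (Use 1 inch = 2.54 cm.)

Finished = 7 + 2.5 = 9.5 inches.
9.5 inches × 2.54 = 24.13 cm.
27/10 = 2.7 sts per cm; 24.13 × 2.7 = 65.15 sts.
Next multiple of 6 → 66.
4 inches = 10.16 cm; × 3.467 = 35.22 → 35 rows.

Cast on 66 stitches; work 35 rows.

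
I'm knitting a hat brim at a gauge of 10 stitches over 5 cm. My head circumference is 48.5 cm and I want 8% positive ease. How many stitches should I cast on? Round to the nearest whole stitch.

Finished = 48.5 × 1.08 = 52.38 cm.
10 / 5 = 2 sts per cm.
52.38 × 2 = 104.76 sts.
→ 105 sts.

Cast on 105 stitches.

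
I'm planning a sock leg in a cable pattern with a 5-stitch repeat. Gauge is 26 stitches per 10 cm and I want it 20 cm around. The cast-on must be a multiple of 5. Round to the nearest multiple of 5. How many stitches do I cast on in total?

26 / 10 = 2.6 sts per cm.
20 × 2.6 = 52.00 sts.
Nearest multiple of 5: 50.

50 stitches.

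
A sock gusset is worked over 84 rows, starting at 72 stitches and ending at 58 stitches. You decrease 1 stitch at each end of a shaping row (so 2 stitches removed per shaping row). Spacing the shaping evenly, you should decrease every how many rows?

Stitches to remove: |58 − 72| = 14.
Shaping rows needed: 14 / 2 = 7.
84 rows / 7 = every 12 rows.

Decrease every 12th row.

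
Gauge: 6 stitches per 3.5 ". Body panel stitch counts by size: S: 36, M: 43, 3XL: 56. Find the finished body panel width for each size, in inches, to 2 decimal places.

S 21.00 inches; M 25.08 inches; 3XL 32.67 inches.

6/3.5 = 1.714 sts per in.
S: 36 / 1.714 = 21.000 → 21.00 in.
M: 43 / 1.714 = 25.083 → 25.08 in.
3XL: 56 / 1.714 = 32.667 → 32.67 in.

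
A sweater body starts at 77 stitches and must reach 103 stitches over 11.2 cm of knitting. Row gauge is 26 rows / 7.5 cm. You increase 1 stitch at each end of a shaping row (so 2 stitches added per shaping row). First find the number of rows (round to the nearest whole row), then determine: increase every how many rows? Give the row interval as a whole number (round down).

Increase every 3rd row.

Rows = 11.2 × 3.467 = 38.8 → 39 rows.
Stitches to add: 26 → 13 shaping rows (at 2 st each).
39 / 13 = 3.00 → every 3 rows.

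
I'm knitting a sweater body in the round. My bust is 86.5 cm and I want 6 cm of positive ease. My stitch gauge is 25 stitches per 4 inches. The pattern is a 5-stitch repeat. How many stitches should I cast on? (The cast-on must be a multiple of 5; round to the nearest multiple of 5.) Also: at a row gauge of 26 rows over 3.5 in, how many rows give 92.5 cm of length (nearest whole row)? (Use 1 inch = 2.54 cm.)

Finished = 86.5 + 6 = 92.5 cm.
92.5 cm × 1/2.54 = 36.42 inches.
25/4 = 6.25 sts per in; 36.42 × 6.25 = 227.61 sts.
Nearest multiple of 5 → 230.
92.5 cm = 36.42 inches; × 7.429 = 270.53 → 271 rows.

Cast on 230 stitches; work 271 rows.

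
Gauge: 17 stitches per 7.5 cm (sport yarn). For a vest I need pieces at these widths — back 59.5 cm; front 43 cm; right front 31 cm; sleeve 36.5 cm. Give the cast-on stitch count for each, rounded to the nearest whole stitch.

Rate = 17/7.5 = 2.267 sts per cm.
back: 59.5 × 2.267 = 134.87 → 135.
front: 43 × 2.267 = 97.47 → 97.
right front: 31 × 2.267 = 70.27 → 70.
sleeve: 36.5 × 2.267 = 82.73 → 83.

back 135; front 97; right front 70; sleeve 83.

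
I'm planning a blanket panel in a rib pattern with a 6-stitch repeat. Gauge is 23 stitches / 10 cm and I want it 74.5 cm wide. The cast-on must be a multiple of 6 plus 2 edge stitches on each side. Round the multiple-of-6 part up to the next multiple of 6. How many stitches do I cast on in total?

23 / 10 = 2.3 sts per cm.
74.5 × 2.3 = 171.35 sts.
Less 4 edge sts → 167.35 for the repeat.
Next multiple of 6: 168.
Add back 4 edge sts → 172.

CO 172 sts.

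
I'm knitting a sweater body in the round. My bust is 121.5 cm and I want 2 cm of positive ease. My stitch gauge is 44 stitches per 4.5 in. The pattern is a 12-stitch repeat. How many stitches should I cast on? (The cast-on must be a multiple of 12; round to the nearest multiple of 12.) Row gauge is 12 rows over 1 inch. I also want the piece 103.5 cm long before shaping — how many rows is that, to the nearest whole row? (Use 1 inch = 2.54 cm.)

Finished = 121.5 + 2 = 123.5 cm.
123.5 cm × 1/2.54 = 48.62 inches.
44/4.5 = 9.778 sts per in; 48.62 × 9.778 = 475.42 sts.
Nearest multiple of 12 → 480.
103.5 cm = 40.75 inches; × 12 = 488.98 → 489 rows.

Cast on 480 stitches; work 489 rows.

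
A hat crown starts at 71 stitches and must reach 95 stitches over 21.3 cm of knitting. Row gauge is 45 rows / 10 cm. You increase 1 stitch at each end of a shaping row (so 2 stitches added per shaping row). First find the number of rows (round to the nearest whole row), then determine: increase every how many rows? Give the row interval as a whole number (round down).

Increase every 8th row.

Rows = 21.3 × 4.5 = 95.9 → 96 rows.
Stitches to add: 24 → 12 shaping rows (at 2 st each).
96 / 12 = 8.00 → every 8 rows.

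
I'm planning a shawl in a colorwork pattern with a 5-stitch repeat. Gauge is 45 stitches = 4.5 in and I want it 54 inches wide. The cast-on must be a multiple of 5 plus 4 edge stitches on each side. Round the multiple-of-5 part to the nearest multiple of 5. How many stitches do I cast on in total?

45 / 4.5 = 10 sts per inch.
54 × 10 = 540.00 sts.
Less 8 edge sts → 532.00 for the repeat.
Nearest multiple of 5: 530.
Add back 8 edge sts → 538.

538 stitches.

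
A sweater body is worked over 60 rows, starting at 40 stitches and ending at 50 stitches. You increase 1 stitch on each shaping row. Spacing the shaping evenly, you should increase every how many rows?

Stitches to add: |50 − 40| = 10.
Shaping rows needed: 10 / 1 = 10.
60 rows / 10 = every 6 rows.

Increase every 6th row.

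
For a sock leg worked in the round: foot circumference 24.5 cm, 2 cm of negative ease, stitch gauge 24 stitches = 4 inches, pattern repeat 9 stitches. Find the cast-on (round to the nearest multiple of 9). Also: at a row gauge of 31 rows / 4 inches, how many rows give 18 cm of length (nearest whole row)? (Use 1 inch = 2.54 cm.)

Finished = 24.5 − 2 = 22.5 cm.
22.5 cm × 1/2.54 = 8.86 inches.
24/4 = 6 sts per in; 8.86 × 6 = 53.15 sts.
Nearest multiple of 9 → 54.
18 cm = 7.09 inches; × 7.75 = 54.92 → 55 rows.

Cast on 54 stitches; work 55 rows.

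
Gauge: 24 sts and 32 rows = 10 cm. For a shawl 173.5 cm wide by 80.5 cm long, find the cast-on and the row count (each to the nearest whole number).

Stitch gauge = 24/10 = 2.4 sts/cm; 173.5 × 2.4 = 416.40 → 416 sts.
Row gauge = 32/10 = 3.2 rows/cm; 80.5 × 3.2 = 257.60 → 258 rows.

Cast on 416 stitches and work 258 rows.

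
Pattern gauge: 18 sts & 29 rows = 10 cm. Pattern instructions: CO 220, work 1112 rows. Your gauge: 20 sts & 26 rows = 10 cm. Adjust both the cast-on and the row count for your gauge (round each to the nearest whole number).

Cast on 244 stitches; work 997 rows.

Stitches: 220 × 20/18 = 244.44 → 244.
Rows: 1112 × 26/29 = 996.97 → 997.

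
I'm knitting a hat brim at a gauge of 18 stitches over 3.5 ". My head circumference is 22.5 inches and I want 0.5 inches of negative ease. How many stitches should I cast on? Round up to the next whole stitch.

Finished = 22.5 − 0.5 = 22 in.
18 / 3.5 = 5.143 sts per inch.
22.00 × 5.143 = 113.14 sts.
→ 114 sts.

CO 114 sts.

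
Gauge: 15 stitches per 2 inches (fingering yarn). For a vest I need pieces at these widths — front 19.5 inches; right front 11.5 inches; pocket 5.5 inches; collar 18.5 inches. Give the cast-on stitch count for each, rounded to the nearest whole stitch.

Rate = 15/2 = 7.5 sts per in.
front: 19.5 × 7.5 = 146.25 → 146.
right front: 11.5 × 7.5 = 86.25 → 86.
pocket: 5.5 × 7.5 = 41.25 → 41.
collar: 18.5 × 7.5 = 138.75 → 139.

front 146; right front 86; pocket 41; collar 139.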